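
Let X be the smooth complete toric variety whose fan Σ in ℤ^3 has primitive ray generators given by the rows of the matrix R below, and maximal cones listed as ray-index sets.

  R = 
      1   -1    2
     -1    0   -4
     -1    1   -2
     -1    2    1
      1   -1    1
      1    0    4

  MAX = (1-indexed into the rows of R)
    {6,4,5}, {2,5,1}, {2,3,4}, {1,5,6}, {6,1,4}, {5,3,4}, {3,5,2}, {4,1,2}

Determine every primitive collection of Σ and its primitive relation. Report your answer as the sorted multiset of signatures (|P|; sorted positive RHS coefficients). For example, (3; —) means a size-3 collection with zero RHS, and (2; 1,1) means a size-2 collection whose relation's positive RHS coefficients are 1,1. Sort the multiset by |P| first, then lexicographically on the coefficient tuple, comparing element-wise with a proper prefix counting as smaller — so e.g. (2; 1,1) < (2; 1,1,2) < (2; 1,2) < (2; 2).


The 5 primitive collections of Σ (r=6, n=3):

  {1,3}:  v_{1} + v_{3} = 0 ; sig = (2; —)
  {2,6}:  v_{2} + v_{6} = 0 ; sig = (2; —)
  {3,6}:  v_{3} + v_{6} = v_{4} + v_{5} ; sig = (2; 1,1)
  {1,4,5}:  v_{1} + v_{4} + v_{5} = v_{6} ; sig = (3; 1)
  {2,4,5}:  v_{2} + v_{4} + v_{5} = v_{3} ; sig = (3; 1)

Sorted signature multiset PRS(X):
[(2; —), (2; —), (2; 1,1), (3; 1), (3; 1)]


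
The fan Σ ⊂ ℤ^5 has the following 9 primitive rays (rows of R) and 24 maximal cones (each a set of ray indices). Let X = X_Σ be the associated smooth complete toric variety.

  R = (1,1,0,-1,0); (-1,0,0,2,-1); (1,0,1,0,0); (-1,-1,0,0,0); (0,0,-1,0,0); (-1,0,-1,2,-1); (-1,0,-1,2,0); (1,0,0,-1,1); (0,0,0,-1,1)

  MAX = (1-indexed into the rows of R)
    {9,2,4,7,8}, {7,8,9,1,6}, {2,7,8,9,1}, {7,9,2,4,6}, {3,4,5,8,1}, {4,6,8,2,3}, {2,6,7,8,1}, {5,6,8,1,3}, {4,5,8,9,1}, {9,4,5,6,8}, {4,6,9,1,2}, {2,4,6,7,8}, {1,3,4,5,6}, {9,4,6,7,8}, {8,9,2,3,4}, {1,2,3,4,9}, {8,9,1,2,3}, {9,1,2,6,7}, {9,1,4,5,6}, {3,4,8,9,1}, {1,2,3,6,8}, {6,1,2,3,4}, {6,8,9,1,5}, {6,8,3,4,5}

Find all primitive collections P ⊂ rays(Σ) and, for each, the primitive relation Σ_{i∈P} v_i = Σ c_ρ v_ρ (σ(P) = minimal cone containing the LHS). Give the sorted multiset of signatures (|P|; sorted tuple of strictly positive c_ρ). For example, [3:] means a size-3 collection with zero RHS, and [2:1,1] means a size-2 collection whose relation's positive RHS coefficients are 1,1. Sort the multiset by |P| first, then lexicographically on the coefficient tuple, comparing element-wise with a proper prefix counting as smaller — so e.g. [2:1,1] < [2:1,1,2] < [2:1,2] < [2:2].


Minimal non-faces — 9 found among 9 rays, 24 max cones:

  P = {2,5}:  v_{2} + v_{5} = v_{6} — sig = [2:1]
  P = {5,7}:  v_{5} + v_{7} = 2·v_{6} + v_{8} + v_{9} — sig = [2:1,1,2]
  P = {3,7}:  v_{3} + v_{7} = 2·v_{2} + 2·v_{8} — sig = [2:2,2]
  P = {3,5,9}:  v_{3} + v_{5} + v_{9} = v_{8} — sig = [3:1]
  P = {1,4,7}:  v_{1} + v_{4} + v_{7} = v_{6} + v_{9} — sig = [3:1,1]
  P = {3,6,9}:  v_{3} + v_{6} + v_{9} = v_{2} + v_{8} — sig = [3:1,1]
  P = {1,2,4,8}:  v_{1} + v_{2} + v_{4} + v_{8} = 0 — sig = [4:]
  P = {1,4,6,8}:  v_{1} + v_{4} + v_{6} + v_{8} = v_{5} — sig = [4:1]
  P = {2,6,8,9}:  v_{2} + v_{6} + v_{8} + v_{9} = v_{7} — sig = [4:1]

Signatures (|P|; sorted positive RHS coefficients), sorted:
[[2:1], [2:1,1,2], [2:2,2], [3:1], [3:1,1], [3:1,1], [4:], [4:1], [4:1]]


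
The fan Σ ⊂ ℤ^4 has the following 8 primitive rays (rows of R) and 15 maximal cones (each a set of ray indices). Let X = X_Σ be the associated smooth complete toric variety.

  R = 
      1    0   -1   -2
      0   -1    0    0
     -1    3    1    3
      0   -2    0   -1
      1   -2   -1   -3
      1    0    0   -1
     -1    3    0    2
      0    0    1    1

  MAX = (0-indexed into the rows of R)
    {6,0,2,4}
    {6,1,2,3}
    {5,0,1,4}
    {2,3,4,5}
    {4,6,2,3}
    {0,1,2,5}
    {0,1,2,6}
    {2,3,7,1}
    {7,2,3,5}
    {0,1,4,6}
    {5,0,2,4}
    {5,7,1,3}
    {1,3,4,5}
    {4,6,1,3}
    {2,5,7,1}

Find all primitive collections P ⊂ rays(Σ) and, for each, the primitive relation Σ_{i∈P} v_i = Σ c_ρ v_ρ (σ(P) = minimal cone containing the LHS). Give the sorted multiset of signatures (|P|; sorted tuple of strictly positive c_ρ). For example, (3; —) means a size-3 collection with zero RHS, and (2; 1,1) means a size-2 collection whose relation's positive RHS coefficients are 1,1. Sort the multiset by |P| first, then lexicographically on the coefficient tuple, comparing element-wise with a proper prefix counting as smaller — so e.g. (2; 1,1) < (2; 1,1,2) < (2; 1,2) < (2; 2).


Minimal non-faces — 7 found among 8 rays, 15 max cones:

  • {0,3}:  v_{0} + v_{3} = v_{4} ; sig = (2; 1)
  • {0,7}:  v_{0} + v_{7} = v_{5} ; sig = (2; 1)
  • {6,7}:  v_{6} + v_{7} = v_{2} ; sig = (2; 1)
  • {4,7}:  v_{4} + v_{7} = v_{3} + v_{5} ; sig = (2; 1,1)
  • {5,6}:  v_{5} + v_{6} = v_{0} + v_{2} ; sig = (2; 1,1)
  • {1,2,4}:  v_{1} + v_{2} + v_{4} = 0 ; sig = (3; —)
  • {1,2,3,5}:  v_{1} + v_{2} + v_{3} + v_{5} = v_{7} ; sig = (4; 1)

Signatures (|P|; sorted positive RHS coefficients), sorted:
[(2; 1), (2; 1), (2; 1), (2; 1,1), (2; 1,1), (3; —), (4; 1)]


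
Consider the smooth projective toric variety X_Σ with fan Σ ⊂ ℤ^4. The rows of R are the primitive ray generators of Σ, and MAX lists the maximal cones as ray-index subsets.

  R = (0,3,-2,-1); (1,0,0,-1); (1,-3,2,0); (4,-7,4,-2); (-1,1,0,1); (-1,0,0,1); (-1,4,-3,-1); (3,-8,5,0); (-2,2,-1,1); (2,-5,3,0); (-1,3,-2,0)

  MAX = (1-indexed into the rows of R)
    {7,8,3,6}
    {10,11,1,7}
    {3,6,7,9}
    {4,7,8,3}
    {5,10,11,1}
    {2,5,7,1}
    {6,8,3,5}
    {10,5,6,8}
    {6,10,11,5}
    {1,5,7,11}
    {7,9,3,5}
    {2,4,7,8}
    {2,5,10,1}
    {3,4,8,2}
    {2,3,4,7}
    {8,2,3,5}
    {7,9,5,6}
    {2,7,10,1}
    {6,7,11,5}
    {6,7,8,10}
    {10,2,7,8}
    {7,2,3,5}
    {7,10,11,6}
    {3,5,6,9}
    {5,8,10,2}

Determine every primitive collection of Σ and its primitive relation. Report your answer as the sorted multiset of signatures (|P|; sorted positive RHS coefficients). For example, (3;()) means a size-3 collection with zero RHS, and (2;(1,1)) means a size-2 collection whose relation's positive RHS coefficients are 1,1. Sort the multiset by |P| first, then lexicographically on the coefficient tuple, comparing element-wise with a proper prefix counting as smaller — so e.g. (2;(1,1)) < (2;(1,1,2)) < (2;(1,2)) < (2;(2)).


Δ(Σ) — 11 vertices, 23 min non-faces:

  P = {2,6}:  v_{2} + v_{6} = 0  →  sig = (2;())
  P = {3,11}:  v_{3} + v_{11} = 0  →  sig = (2;())
  P = {1,3}:  v_{1} + v_{3} = v_{2}  →  sig = (2;(1))
  P = {1,6}:  v_{1} + v_{6} = v_{11}  →  sig = (2;(1))
  P = {2,11}:  v_{2} + v_{11} = v_{1}  →  sig = (2;(1))
  P = {3,10}:  v_{3} + v_{10} = v_{8}  →  sig = (2;(1))
  P = {8,11}:  v_{8} + v_{11} = v_{10}  →  sig = (2;(1))
  P = {1,8}:  v_{1} + v_{8} = v_{2} + v_{10}  →  sig = (2;(1,1))
  P = {1,9}:  v_{1} + v_{9} = v_{5} + v_{7}  →  sig = (2;(1,1))
  P = {9,10}:  v_{9} + v_{10} = v_{3} + v_{6}  →  sig = (2;(1,1))
  P = {2,9}:  v_{2} + v_{9} = v_{3} + v_{5} + v_{7}  →  sig = (2;(1,1,1))
  P = {4,6}:  v_{4} + v_{6} = v_{3} + v_{7} + v_{8}  →  sig = (2;(1,1,1))
  P = {4,11}:  v_{4} + v_{11} = v_{2} + v_{7} + v_{8}  →  sig = (2;(1,1,1))
  P = {9,11}:  v_{9} + v_{11} = v_{5} + v_{6} + v_{7}  →  sig = (2;(1,1,1))
  P = {1,4}:  v_{1} + v_{4} = 2·v_{2} + v_{7} + v_{8}  →  sig = (2;(1,1,2))
  P = {4,10}:  v_{4} + v_{10} = v_{2} + v_{7} + 2·v_{8}  →  sig = (2;(1,1,2))
  P = {4,5}:  v_{4} + v_{5} = v_{2} + 2·v_{3}  →  sig = (2;(1,2))
  P = {8,9}:  v_{8} + v_{9} = 2·v_{3} + v_{6}  →  sig = (2;(1,2))
  P = {4,9}:  v_{4} + v_{9} = 3·v_{3} + v_{7}  →  sig = (2;(1,3))
  P = {5,7,10}:  v_{5} + v_{7} + v_{10} = 0  →  sig = (3;())
  P = {5,7,8}:  v_{5} + v_{7} + v_{8} = v_{3}  →  sig = (3;(1))
  P = {2,3,7,8}:  v_{2} + v_{3} + v_{7} + v_{8} = v_{4}  →  sig = (4;(1))
  P = {3,5,6,7}:  v_{3} + v_{5} + v_{6} + v_{7} = v_{9}  →  sig = (4;(1))

Hence PRS(X_Σ) =
    (2;())
    (2;())
    (2;(1))
    (2;(1))
    (2;(1))
    (2;(1))
    (2;(1))
    (2;(1,1))
    (2;(1,1))
    (2;(1,1))
    (2;(1,1,1))
    (2;(1,1,1))
    (2;(1,1,1))
    (2;(1,1,1))
    (2;(1,1,2))
    (2;(1,1,2))
    (2;(1,2))
    (2;(1,2))
    (2;(1,3))
    (3;())
    (3;(1))
    (4;(1))
    (4;(1))


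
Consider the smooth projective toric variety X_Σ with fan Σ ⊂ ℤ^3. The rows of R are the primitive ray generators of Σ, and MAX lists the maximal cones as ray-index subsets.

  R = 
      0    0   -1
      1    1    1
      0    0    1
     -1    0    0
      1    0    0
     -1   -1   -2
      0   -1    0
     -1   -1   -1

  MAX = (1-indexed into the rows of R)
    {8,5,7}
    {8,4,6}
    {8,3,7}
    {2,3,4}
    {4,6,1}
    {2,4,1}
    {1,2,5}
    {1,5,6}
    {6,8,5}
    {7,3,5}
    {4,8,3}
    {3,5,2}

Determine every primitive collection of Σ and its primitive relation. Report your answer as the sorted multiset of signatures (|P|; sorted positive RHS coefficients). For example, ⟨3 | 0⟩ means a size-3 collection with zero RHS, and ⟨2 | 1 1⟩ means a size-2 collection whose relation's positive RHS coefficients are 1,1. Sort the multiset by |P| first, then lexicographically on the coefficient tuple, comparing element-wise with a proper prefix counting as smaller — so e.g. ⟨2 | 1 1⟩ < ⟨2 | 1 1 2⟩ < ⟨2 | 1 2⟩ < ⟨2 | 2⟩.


The 11 primitive collections of Σ (r=8, n=3):

  P={1,3}:  v_{1} + v_{3} = 0 ; sig = ⟨2 | 0⟩
  P={2,8}:  v_{2} + v_{8} = 0 ; sig = ⟨2 | 0⟩
  P={4,5}:  v_{4} + v_{5} = 0 ; sig = ⟨2 | 0⟩
  P={1,8}:  v_{1} + v_{8} = v_{6} ; sig = ⟨2 | 1⟩
  P={2,6}:  v_{2} + v_{6} = v_{1} ; sig = ⟨2 | 1⟩
  P={3,6}:  v_{3} + v_{6} = v_{8} ; sig = ⟨2 | 1⟩
  P={1,7}:  v_{1} + v_{7} = v_{5} + v_{8} ; sig = ⟨2 | 1 1⟩
  P={2,7}:  v_{2} + v_{7} = v_{3} + v_{5} ; sig = ⟨2 | 1 1⟩
  P={4,7}:  v_{4} + v_{7} = v_{3} + v_{8} ; sig = ⟨2 | 1 1⟩
  P={6,7}:  v_{6} + v_{7} = v_{5} + 2·v_{8} ; sig = ⟨2 | 1 2⟩
  P={3,5,8}:  v_{3} + v_{5} + v_{8} = v_{7} ; sig = ⟨3 | 1⟩

so the primitive-relation signature multiset is
    ⟨2 | 0⟩
    ⟨2 | 0⟩
    ⟨2 | 0⟩
    ⟨2 | 1⟩
    ⟨2 | 1⟩
    ⟨2 | 1⟩
    ⟨2 | 1 1⟩
    ⟨2 | 1 1⟩
    ⟨2 | 1 1⟩
    ⟨2 | 1 2⟩
    ⟨3 | 1⟩


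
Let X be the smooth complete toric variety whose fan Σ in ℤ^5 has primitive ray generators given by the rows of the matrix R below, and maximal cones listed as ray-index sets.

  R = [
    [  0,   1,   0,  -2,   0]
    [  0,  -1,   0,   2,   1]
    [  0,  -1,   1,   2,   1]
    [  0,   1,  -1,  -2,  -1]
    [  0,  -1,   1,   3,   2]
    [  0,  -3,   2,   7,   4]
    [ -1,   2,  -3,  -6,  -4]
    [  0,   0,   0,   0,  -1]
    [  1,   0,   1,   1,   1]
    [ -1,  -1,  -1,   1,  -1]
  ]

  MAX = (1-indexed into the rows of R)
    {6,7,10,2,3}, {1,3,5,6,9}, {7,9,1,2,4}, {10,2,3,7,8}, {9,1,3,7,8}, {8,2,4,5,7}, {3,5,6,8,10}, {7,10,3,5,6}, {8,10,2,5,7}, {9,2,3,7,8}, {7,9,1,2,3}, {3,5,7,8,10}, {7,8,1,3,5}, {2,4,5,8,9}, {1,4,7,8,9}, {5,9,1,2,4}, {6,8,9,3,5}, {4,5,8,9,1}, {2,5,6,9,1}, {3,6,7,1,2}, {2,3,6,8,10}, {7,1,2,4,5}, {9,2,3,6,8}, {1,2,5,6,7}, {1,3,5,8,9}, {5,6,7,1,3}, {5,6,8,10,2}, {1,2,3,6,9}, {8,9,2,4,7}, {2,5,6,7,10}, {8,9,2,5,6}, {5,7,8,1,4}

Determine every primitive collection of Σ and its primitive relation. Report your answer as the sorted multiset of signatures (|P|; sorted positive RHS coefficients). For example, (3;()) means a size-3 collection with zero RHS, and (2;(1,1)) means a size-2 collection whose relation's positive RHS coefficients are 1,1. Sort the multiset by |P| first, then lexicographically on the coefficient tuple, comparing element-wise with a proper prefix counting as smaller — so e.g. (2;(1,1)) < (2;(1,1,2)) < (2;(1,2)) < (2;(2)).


The 11 primitive collections of Σ (r=10, n=5):

  {3,4}:  v_{3} + v_{4} = 0  ⟹  sig = (2;())
  {4,6}:  v_{4} + v_{6} = v_{2} + v_{5}  ⟹  sig = (2;(1,1))
  {9,10}:  v_{9} + v_{10} = v_{2} + v_{8}  ⟹  sig = (2;(1,1))
  {1,10}:  v_{1} + v_{10} = v_{3} + v_{5} + v_{7}  ⟹  sig = (2;(1,1,1))
  {4,10}:  v_{4} + v_{10} = v_{2} + v_{5} + v_{7} + v_{8}  ⟹  sig = (2;(1,1,1,1))
  {1,2,8}:  v_{1} + v_{2} + v_{8} = 0  ⟹  sig = (3;())
  {2,3,5}:  v_{2} + v_{3} + v_{5} = v_{6}  ⟹  sig = (3;(1))
  {5,7,9}:  v_{5} + v_{7} + v_{9} = v_{4}  ⟹  sig = (3;(1))
  {6,7,8}:  v_{6} + v_{7} + v_{8} = v_{10}  ⟹  sig = (3;(1))
  {6,7,9}:  v_{6} + v_{7} + v_{9} = v_{2}  ⟹  sig = (3;(1))
  {1,6,8}:  v_{1} + v_{6} + v_{8} = v_{3} + v_{5}  ⟹  sig = (3;(1,1))

so the primitive-relation signature multiset is
[(2;()), (2;(1,1)), (2;(1,1)), (2;(1,1,1)), (2;(1,1,1,1)), (3;()), (3;(1)), (3;(1)), (3;(1)), (3;(1)), (3;(1,1))]


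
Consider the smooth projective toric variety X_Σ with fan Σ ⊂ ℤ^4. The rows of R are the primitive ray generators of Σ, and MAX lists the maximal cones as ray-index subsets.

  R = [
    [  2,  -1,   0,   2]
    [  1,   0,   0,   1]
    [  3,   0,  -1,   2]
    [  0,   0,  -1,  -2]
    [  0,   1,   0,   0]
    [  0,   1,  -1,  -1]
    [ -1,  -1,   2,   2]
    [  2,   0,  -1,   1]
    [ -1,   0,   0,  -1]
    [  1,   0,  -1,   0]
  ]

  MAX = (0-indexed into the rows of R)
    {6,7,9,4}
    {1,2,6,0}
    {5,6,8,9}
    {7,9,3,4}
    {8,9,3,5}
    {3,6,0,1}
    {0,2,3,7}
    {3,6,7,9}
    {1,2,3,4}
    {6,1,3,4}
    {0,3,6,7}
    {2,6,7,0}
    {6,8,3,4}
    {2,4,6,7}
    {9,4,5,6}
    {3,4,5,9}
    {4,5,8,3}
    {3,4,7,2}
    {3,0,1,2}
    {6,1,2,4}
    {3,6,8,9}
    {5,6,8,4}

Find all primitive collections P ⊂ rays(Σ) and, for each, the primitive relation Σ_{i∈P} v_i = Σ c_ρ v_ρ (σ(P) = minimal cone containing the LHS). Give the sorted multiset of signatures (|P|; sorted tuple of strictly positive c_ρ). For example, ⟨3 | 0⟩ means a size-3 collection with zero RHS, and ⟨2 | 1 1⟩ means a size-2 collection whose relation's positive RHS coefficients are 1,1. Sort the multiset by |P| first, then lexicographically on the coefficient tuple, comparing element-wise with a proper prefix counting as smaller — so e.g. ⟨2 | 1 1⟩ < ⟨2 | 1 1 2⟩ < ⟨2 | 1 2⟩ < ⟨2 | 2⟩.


|primitive collections| = 18. Relations:

  • {1,8}:  v_{1} + v_{8} = 0  so sig = ⟨2 | 0⟩
  • {0,5}:  v_{0} + v_{5} = v_{7}  so sig = ⟨2 | 1⟩
  • {1,7}:  v_{1} + v_{7} = v_{2}  so sig = ⟨2 | 1⟩
  • {1,9}:  v_{1} + v_{9} = v_{7}  so sig = ⟨2 | 1⟩
  • {2,8}:  v_{2} + v_{8} = v_{7}  so sig = ⟨2 | 1⟩
  • {7,8}:  v_{7} + v_{8} = v_{9}  so sig = ⟨2 | 1⟩
  • {1,5}:  v_{1} + v_{5} = v_{4} + v_{9}  so sig = ⟨2 | 1 1⟩
  • {0,8}:  v_{0} + v_{8} = v_{3} + v_{6} + v_{7}  so sig = ⟨2 | 1 1 1⟩
  • {2,5}:  v_{2} + v_{5} = v_{4} + v_{7} + v_{9}  so sig = ⟨2 | 1 1 1⟩
  • {0,9}:  v_{0} + v_{9} = v_{3} + v_{6} + 2·v_{7}  so sig = ⟨2 | 1 1 2⟩
  • {5,7}:  v_{5} + v_{7} = v_{4} + 2·v_{9}  so sig = ⟨2 | 1 2⟩
  • {0,4}:  v_{0} + v_{4} = 2·v_{1}  so sig = ⟨2 | 2⟩
  • {2,9}:  v_{2} + v_{9} = 2·v_{7}  so sig = ⟨2 | 2⟩
  • {2,3,6}:  v_{2} + v_{3} + v_{6} = v_{0}  so sig = ⟨3 | 1⟩
  • {3,5,6}:  v_{3} + v_{5} + v_{6} = v_{8}  so sig = ⟨3 | 1⟩
  • {4,8,9}:  v_{4} + v_{8} + v_{9} = v_{5}  so sig = ⟨3 | 1⟩
  • {3,4,6,9}:  v_{3} + v_{4} + v_{6} + v_{9} = 0  so sig = ⟨4 | 0⟩
  • {3,4,6,7}:  v_{3} + v_{4} + v_{6} + v_{7} = v_{1}  so sig = ⟨4 | 1⟩

so the primitive-relation signature multiset is
{ ⟨2 | 0⟩,  ⟨2 | 1⟩ ×5,  ⟨2 | 1 1⟩,  ⟨2 | 1 1 1⟩ ×2,  ⟨2 | 1 1 2⟩,  ⟨2 | 1 2⟩,  ⟨2 | 2⟩ ×2,  ⟨3 | 1⟩ ×3,  ⟨4 | 0⟩,  ⟨4 | 1⟩ }


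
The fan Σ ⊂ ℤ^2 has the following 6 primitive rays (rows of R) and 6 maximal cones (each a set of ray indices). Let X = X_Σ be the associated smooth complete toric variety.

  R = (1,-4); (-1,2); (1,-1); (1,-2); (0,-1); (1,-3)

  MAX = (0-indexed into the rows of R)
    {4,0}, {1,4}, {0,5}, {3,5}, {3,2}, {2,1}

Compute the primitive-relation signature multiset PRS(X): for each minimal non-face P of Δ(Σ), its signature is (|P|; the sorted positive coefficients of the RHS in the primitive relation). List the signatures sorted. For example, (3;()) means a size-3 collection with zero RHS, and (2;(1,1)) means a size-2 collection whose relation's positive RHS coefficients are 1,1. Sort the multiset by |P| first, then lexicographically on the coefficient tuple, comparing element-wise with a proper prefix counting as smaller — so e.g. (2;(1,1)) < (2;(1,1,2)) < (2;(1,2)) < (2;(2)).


Σ has 9 primitive collections:

  {1,3}:  v_{1} + v_{3} = 0  ⇒ sig = (2;())
  {1,5}:  v_{1} + v_{5} = v_{4}  ⇒ sig = (2;(1))
  {2,4}:  v_{2} + v_{4} = v_{3}  ⇒ sig = (2;(1))
  {3,4}:  v_{3} + v_{4} = v_{5}  ⇒ sig = (2;(1))
  {4,5}:  v_{4} + v_{5} = v_{0}  ⇒ sig = (2;(1))
  {0,2}:  v_{0} + v_{2} = v_{3} + v_{5}  ⇒ sig = (2;(1,1))
  {0,1}:  v_{0} + v_{1} = 2·v_{4}  ⇒ sig = (2;(2))
  {0,3}:  v_{0} + v_{3} = 2·v_{5}  ⇒ sig = (2;(2))
  {2,5}:  v_{2} + v_{5} = 2·v_{3}  ⇒ sig = (2;(2))

Signatures (|P|; sorted positive RHS coefficients), sorted:
{ (2;()),  (2;(1)) ×4,  (2;(1,1)),  (2;(2)) ×3 }


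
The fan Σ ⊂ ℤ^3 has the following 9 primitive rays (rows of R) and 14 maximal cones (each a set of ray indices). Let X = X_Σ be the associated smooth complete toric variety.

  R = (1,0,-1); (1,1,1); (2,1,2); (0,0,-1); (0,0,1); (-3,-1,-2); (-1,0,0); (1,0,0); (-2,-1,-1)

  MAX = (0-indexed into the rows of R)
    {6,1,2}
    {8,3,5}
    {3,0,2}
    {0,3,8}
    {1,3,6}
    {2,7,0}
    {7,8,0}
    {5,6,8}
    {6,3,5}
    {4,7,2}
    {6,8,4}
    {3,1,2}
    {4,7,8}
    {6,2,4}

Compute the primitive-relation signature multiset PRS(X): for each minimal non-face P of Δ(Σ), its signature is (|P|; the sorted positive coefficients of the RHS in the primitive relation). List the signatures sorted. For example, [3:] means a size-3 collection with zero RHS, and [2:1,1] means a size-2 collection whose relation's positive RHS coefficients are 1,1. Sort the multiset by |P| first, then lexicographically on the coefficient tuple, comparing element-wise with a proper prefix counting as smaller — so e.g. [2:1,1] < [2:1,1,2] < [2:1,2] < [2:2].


Δ(Σ) — 9 vertices, 17 min non-faces:

  • {3,4}:  v_{3} + v_{4} = 0  ⟹  sig = [2:]
  • {6,7}:  v_{6} + v_{7} = 0  ⟹  sig = [2:]
  • {0,4}:  v_{0} + v_{4} = v_{7}  ⟹  sig = [2:1]
  • {0,6}:  v_{0} + v_{6} = v_{3}  ⟹  sig = [2:1]
  • {1,8}:  v_{1} + v_{8} = v_{6}  ⟹  sig = [2:1]
  • {2,5}:  v_{2} + v_{5} = v_{6}  ⟹  sig = [2:1]
  • {2,8}:  v_{2} + v_{8} = v_{4}  ⟹  sig = [2:1]
  • {3,7}:  v_{3} + v_{7} = v_{0}  ⟹  sig = [2:1]
  • {1,4}:  v_{1} + v_{4} = v_{2} + v_{6}  ⟹  sig = [2:1,1]
  • {1,7}:  v_{1} + v_{7} = v_{2} + v_{3}  ⟹  sig = [2:1,1]
  • {4,5}:  v_{4} + v_{5} = v_{6} + v_{8}  ⟹  sig = [2:1,1]
  • {5,7}:  v_{5} + v_{7} = v_{3} + v_{8}  ⟹  sig = [2:1,1]
  • {0,1}:  v_{0} + v_{1} = v_{2} + 2·v_{3}  ⟹  sig = [2:1,2]
  • {0,5}:  v_{0} + v_{5} = 2·v_{3} + v_{8}  ⟹  sig = [2:1,2]
  • {1,5}:  v_{1} + v_{5} = v_{3} + 2·v_{6}  ⟹  sig = [2:1,2]
  • {2,3,6}:  v_{2} + v_{3} + v_{6} = v_{1}  ⟹  sig = [3:1]
  • {3,6,8}:  v_{3} + v_{6} + v_{8} = v_{5}  ⟹  sig = [3:1]

Hence PRS(X_Σ) =
    |P|=2: 15 collections, coeffs (), (), (1), (1), (1), (1), (1), (1), (1,1), (1,1), (1,1), (1,1), (1,2), (1,2), (1,2)
    |P|=3: 2 collections, coeffs (1), (1)


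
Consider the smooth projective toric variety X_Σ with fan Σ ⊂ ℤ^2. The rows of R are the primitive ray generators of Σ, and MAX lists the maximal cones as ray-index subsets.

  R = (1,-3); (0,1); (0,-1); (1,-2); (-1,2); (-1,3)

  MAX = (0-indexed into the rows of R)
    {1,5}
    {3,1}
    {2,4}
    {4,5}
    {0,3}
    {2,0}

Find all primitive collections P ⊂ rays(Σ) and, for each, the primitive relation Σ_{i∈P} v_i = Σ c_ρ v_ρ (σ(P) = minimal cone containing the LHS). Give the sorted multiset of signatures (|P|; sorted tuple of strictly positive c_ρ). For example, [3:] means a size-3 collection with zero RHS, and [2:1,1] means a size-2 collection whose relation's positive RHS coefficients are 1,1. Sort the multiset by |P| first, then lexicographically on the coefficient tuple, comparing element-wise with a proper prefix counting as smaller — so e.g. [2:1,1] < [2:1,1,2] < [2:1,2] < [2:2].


Δ(Σ) — 6 vertices, 9 min non-faces:

  P={0,5}:  v_{0} + v_{5} = 0 — sig = [2:]
  P={1,2}:  v_{1} + v_{2} = 0 — sig = [2:]
  P={3,4}:  v_{3} + v_{4} = 0 — sig = [2:]
  P={0,1}:  v_{0} + v_{1} = v_{3} — sig = [2:1]
  P={0,4}:  v_{0} + v_{4} = v_{2} — sig = [2:1]
  P={1,4}:  v_{1} + v_{4} = v_{5} — sig = [2:1]
  P={2,3}:  v_{2} + v_{3} = v_{0} — sig = [2:1]
  P={2,5}:  v_{2} + v_{5} = v_{4} — sig = [2:1]
  P={3,5}:  v_{3} + v_{5} = v_{1} — sig = [2:1]

Signatures (|P|; sorted positive RHS coefficients), sorted:
    [2:]
    [2:]
    [2:]
    [2:1]
    [2:1]
    [2:1]
    [2:1]
    [2:1]
    [2:1]


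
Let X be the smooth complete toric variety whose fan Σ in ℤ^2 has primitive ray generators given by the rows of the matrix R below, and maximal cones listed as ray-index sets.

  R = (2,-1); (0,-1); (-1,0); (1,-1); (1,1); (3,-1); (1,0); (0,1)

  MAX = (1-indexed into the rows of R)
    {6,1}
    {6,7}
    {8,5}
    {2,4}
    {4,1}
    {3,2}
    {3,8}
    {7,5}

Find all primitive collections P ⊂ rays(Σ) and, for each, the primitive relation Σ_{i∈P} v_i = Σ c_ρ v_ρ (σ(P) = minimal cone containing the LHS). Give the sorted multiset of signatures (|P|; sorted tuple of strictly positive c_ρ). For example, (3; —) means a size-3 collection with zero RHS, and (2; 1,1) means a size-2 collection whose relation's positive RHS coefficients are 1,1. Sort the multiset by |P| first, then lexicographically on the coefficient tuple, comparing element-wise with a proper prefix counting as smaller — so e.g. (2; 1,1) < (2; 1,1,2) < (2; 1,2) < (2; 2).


The 20 primitive collections of Σ (r=8, n=2):

  • {2,8}:  v_{2} + v_{8} = 0 — sig = (2; —)
  • {3,7}:  v_{3} + v_{7} = 0 — sig = (2; —)
  • {1,3}:  v_{1} + v_{3} = v_{4} — sig = (2; 1)
  • {1,7}:  v_{1} + v_{7} = v_{6} — sig = (2; 1)
  • {2,5}:  v_{2} + v_{5} = v_{7} — sig = (2; 1)
  • {2,7}:  v_{2} + v_{7} = v_{4} — sig = (2; 1)
  • {3,4}:  v_{3} + v_{4} = v_{2} — sig = (2; 1)
  • {3,5}:  v_{3} + v_{5} = v_{8} — sig = (2; 1)
  • {3,6}:  v_{3} + v_{6} = v_{1} — sig = (2; 1)
  • {4,7}:  v_{4} + v_{7} = v_{1} — sig = (2; 1)
  • {4,8}:  v_{4} + v_{8} = v_{7} — sig = (2; 1)
  • {7,8}:  v_{7} + v_{8} = v_{5} — sig = (2; 1)
  • {2,6}:  v_{2} + v_{6} = v_{1} + v_{4} — sig = (2; 1,1)
  • {1,2}:  v_{1} + v_{2} = 2·v_{4} — sig = (2; 2)
  • {1,8}:  v_{1} + v_{8} = 2·v_{7} — sig = (2; 2)
  • {4,5}:  v_{4} + v_{5} = 2·v_{7} — sig = (2; 2)
  • {4,6}:  v_{4} + v_{6} = 2·v_{1} — sig = (2; 2)
  • {1,5}:  v_{1} + v_{5} = 3·v_{7} — sig = (2; 3)
  • {6,8}:  v_{6} + v_{8} = 3·v_{7} — sig = (2; 3)
  • {5,6}:  v_{5} + v_{6} = 4·v_{7} — sig = (2; 4)

Hence PRS(X_Σ) =
[(2; —), (2; —), (2; 1), (2; 1), (2; 1), (2; 1), (2; 1), (2; 1), (2; 1), (2; 1), (2; 1), (2; 1), (2; 1,1), (2; 2), (2; 2), (2; 2), (2; 2), (2; 3), (2; 3), (2; 4)]


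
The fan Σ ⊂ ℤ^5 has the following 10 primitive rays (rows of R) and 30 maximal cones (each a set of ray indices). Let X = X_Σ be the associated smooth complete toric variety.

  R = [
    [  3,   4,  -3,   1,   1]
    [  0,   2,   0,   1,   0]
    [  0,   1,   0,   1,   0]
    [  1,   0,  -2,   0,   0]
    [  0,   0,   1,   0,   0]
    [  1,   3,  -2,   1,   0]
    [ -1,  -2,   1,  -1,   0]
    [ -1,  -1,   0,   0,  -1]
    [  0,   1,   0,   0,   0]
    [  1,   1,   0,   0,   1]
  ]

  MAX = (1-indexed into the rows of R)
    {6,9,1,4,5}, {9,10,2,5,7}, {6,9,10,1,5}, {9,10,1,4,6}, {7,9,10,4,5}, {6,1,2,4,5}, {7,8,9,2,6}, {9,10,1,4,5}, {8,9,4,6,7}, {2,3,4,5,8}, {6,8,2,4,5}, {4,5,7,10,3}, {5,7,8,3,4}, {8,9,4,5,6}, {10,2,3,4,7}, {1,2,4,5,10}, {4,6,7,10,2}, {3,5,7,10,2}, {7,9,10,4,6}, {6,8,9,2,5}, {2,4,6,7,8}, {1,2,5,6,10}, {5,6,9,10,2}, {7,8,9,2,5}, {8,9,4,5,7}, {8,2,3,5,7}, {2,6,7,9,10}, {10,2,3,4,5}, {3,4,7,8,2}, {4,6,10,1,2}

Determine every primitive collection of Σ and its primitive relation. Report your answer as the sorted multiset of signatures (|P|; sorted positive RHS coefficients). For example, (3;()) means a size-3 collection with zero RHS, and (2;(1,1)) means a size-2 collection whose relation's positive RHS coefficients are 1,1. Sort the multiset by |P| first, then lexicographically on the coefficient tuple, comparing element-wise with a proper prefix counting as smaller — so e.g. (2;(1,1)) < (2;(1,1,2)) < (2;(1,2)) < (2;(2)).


11 collections generate NE(X_Σ); each relation:

  P={8,10}:  v_{8} + v_{10} = 0  →  sig = (2;())
  P={3,9}:  v_{3} + v_{9} = v_{2}  →  sig = (2;(1))
  P={1,7}:  v_{1} + v_{7} = v_{4} + v_{9} + v_{10}  →  sig = (2;(1,1,1))
  P={1,8}:  v_{1} + v_{8} = v_{4} + v_{5} + v_{6}  →  sig = (2;(1,1,1))
  P={1,3}:  v_{1} + v_{3} = 2·v_{2} + 2·v_{4} + v_{5} + v_{10}  →  sig = (2;(1,1,2,2))
  P={3,6}:  v_{3} + v_{6} = 2·v_{2} + v_{4}  →  sig = (2;(1,2))
  P={2,4,9}:  v_{2} + v_{4} + v_{9} = v_{6}  →  sig = (3;(1))
  P={5,6,7}:  v_{5} + v_{6} + v_{7} = v_{9}  →  sig = (3;(1))
  P={1,2,9}:  v_{1} + v_{2} + v_{9} = v_{5} + 2·v_{6} + v_{10}  →  sig = (3;(1,1,2))
  P={2,4,5,7}:  v_{2} + v_{4} + v_{5} + v_{7} = 0  →  sig = (4;())
  P={4,5,6,10}:  v_{4} + v_{5} + v_{6} + v_{10} = v_{1}  →  sig = (4;(1))

so the primitive-relation signature multiset is
[(2;()), (2;(1)), (2;(1,1,1)), (2;(1,1,1)), (2;(1,1,2,2)), (2;(1,2)), (3;(1)), (3;(1)), (3;(1,1,2)), (4;()), (4;(1))]


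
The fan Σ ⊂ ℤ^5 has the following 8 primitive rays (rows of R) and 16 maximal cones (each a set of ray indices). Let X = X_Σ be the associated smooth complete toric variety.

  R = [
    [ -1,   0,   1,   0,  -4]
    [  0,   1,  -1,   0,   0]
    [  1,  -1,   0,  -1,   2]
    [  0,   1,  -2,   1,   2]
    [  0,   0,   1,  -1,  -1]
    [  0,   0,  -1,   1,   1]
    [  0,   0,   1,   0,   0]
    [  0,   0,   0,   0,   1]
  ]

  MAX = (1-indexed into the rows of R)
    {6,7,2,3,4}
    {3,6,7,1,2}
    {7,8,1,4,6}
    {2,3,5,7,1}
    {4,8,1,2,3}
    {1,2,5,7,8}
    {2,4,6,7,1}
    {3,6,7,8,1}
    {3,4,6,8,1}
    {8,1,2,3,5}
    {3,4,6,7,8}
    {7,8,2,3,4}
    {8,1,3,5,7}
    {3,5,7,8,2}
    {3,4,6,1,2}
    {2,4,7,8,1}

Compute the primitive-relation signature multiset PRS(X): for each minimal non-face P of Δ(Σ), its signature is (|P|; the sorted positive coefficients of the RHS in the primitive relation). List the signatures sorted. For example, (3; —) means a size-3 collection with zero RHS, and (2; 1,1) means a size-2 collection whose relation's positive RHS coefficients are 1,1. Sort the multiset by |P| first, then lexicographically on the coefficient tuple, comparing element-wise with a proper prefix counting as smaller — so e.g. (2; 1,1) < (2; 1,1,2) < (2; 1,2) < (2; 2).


5 minimal non-faces of Δ(Σ) (on 8 rays):

  {5,6}:  v_{5} + v_{6} = 0  →  sig = (2; —)
  {4,5}:  v_{4} + v_{5} = v_{2} + v_{8}  →  sig = (2; 1,1)
  {2,6,8}:  v_{2} + v_{6} + v_{8} = v_{4}  →  sig = (3; 1)
  {1,3,4,7}:  v_{1} + v_{3} + v_{4} + v_{7} = 0  →  sig = (4; —)
  {1,2,3,7,8}:  v_{1} + v_{2} + v_{3} + v_{7} + v_{8} = v_{5}  →  sig = (5; 1)

Signatures (|P|; sorted positive RHS coefficients), sorted:
[(2; —), (2; 1,1), (3; 1), (4; —), (5; 1)]


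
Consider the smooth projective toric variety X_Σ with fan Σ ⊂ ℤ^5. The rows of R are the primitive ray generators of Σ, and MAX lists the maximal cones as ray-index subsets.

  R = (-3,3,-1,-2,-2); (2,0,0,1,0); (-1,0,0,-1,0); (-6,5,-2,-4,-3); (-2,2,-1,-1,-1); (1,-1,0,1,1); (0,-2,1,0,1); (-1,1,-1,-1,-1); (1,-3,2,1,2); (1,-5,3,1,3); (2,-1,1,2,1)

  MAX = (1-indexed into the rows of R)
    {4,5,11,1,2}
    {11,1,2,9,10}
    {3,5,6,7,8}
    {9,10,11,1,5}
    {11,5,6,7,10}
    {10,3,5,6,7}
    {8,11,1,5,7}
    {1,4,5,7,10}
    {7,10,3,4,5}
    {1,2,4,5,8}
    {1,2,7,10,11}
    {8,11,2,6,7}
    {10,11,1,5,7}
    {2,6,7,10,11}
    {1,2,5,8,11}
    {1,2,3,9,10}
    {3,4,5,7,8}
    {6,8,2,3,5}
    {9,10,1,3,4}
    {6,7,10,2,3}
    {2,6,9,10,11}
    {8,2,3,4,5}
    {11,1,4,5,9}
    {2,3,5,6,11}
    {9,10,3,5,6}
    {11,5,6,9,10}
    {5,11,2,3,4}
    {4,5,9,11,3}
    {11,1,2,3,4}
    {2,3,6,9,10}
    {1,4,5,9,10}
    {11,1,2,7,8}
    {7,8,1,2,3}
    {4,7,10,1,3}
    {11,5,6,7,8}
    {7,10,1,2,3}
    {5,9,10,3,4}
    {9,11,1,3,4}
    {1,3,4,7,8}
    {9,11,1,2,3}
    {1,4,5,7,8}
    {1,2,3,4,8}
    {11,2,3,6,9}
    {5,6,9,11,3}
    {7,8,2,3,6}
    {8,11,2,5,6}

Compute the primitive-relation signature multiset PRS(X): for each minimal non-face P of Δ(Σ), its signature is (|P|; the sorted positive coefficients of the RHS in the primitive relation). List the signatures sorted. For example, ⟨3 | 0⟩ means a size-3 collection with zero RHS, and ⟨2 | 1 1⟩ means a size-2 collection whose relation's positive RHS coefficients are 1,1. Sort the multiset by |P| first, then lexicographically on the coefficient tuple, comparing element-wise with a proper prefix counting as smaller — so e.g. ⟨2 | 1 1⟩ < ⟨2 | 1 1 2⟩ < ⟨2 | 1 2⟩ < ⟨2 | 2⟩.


Primitive collections (18):

  {1,6}:  v_{1} + v_{6} = v_{5}  so sig = ⟨2 | 1⟩
  {7,9}:  v_{7} + v_{9} = v_{10}  so sig = ⟨2 | 1⟩
  {8,9}:  v_{8} + v_{9} = v_{7}  so sig = ⟨2 | 1⟩
  {4,6}:  v_{4} + v_{6} = v_{3} + 2·v_{5}  so sig = ⟨2 | 1 2⟩
  {8,10}:  v_{8} + v_{10} = 2·v_{7}  so sig = ⟨2 | 2⟩
  {2,5,7}:  v_{2} + v_{5} + v_{7} = 0  so sig = ⟨3 | 0⟩
  {3,8,11}:  v_{3} + v_{8} + v_{11} = 0  so sig = ⟨3 | 0⟩
  {1,3,5}:  v_{1} + v_{3} + v_{5} = v_{4}  so sig = ⟨3 | 1⟩
  {2,5,10}:  v_{2} + v_{5} + v_{10} = v_{9}  so sig = ⟨3 | 1⟩
  {3,7,11}:  v_{3} + v_{7} + v_{11} = v_{9}  so sig = ⟨3 | 1⟩
  {2,4,7}:  v_{2} + v_{4} + v_{7} = v_{1} + v_{3}  so sig = ⟨3 | 1 1⟩
  {2,5,9}:  v_{2} + v_{5} + v_{9} = v_{3} + v_{11}  so sig = ⟨3 | 1 1⟩
  {4,8,11}:  v_{4} + v_{8} + v_{11} = v_{1} + v_{5}  so sig = ⟨3 | 1 1⟩
  {2,4,10}:  v_{2} + v_{4} + v_{10} = v_{1} + v_{3} + v_{9}  so sig = ⟨3 | 1 1 1⟩
  {4,7,11}:  v_{4} + v_{7} + v_{11} = v_{1} + v_{5} + v_{9}  so sig = ⟨3 | 1 1 1⟩
  {2,4,9}:  v_{2} + v_{4} + v_{9} = v_{1} + 2·v_{3} + v_{11}  so sig = ⟨3 | 1 1 2⟩
  {4,10,11}:  v_{4} + v_{10} + v_{11} = v_{1} + v_{5} + 2·v_{9}  so sig = ⟨3 | 1 1 2⟩
  {3,10,11}:  v_{3} + v_{10} + v_{11} = 2·v_{9}  so sig = ⟨3 | 2⟩

Signatures (|P|; sorted positive RHS coefficients), sorted:
{ ⟨2 | 1⟩ ×3,  ⟨2 | 1 2⟩,  ⟨2 | 2⟩,  ⟨3 | 0⟩ ×2,  ⟨3 | 1⟩ ×3,  ⟨3 | 1 1⟩ ×3,  ⟨3 | 1 1 1⟩ ×2,  ⟨3 | 1 1 2⟩ ×2,  ⟨3 | 2⟩ }


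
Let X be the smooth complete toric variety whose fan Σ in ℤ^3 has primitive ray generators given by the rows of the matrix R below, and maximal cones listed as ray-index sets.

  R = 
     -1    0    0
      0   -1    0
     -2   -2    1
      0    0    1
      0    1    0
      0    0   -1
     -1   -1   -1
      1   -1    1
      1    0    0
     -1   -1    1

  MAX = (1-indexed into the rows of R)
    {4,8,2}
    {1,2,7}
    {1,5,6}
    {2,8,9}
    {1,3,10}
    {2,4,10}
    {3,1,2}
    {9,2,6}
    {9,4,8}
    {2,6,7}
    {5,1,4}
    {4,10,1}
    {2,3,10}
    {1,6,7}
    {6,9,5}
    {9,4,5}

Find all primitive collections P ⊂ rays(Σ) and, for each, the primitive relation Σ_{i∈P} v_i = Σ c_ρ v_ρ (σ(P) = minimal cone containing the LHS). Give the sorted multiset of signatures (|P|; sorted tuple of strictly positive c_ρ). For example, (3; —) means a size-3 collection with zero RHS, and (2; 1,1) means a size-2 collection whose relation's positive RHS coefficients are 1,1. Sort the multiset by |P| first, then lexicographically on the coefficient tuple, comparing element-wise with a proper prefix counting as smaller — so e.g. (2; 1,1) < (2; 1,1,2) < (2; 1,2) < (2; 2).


25 minimal non-faces of Δ(Σ) (on 10 rays):

  {1,9}:  v_{1} + v_{9} = 0  ⟹  sig = (2; —)
  {2,5}:  v_{2} + v_{5} = 0  ⟹  sig = (2; —)
  {4,6}:  v_{4} + v_{6} = 0  ⟹  sig = (2; —)
  {1,8}:  v_{1} + v_{8} = v_{2} + v_{4}  ⟹  sig = (2; 1,1)
  {3,5}:  v_{3} + v_{5} = v_{1} + v_{10}  ⟹  sig = (2; 1,1)
  {3,9}:  v_{3} + v_{9} = v_{2} + v_{10}  ⟹  sig = (2; 1,1)
  {4,7}:  v_{4} + v_{7} = v_{1} + v_{2}  ⟹  sig = (2; 1,1)
  {5,7}:  v_{5} + v_{7} = v_{1} + v_{6}  ⟹  sig = (2; 1,1)
  {5,8}:  v_{5} + v_{8} = v_{4} + v_{9}  ⟹  sig = (2; 1,1)
  {5,10}:  v_{5} + v_{10} = v_{1} + v_{4}  ⟹  sig = (2; 1,1)
  {6,8}:  v_{6} + v_{8} = v_{2} + v_{9}  ⟹  sig = (2; 1,1)
  {6,10}:  v_{6} + v_{10} = v_{1} + v_{2}  ⟹  sig = (2; 1,1)
  {7,9}:  v_{7} + v_{9} = v_{2} + v_{6}  ⟹  sig = (2; 1,1)
  {9,10}:  v_{9} + v_{10} = v_{2} + v_{4}  ⟹  sig = (2; 1,1)
  {3,8}:  v_{3} + v_{8} = 2·v_{2} + v_{4} + v_{10}  ⟹  sig = (2; 1,1,2)
  {3,4}:  v_{3} + v_{4} = 2·v_{10}  ⟹  sig = (2; 2)
  {7,8}:  v_{7} + v_{8} = 2·v_{2}  ⟹  sig = (2; 2)
  {3,6}:  v_{3} + v_{6} = 2·v_{1} + 2·v_{2}  ⟹  sig = (2; 2,2)
  {7,10}:  v_{7} + v_{10} = 2·v_{1} + 2·v_{2}  ⟹  sig = (2; 2,2)
  {8,10}:  v_{8} + v_{10} = 2·v_{2} + 2·v_{4}  ⟹  sig = (2; 2,2)
  {3,7}:  v_{3} + v_{7} = 3·v_{1} + 3·v_{2}  ⟹  sig = (2; 3,3)
  {1,2,4}:  v_{1} + v_{2} + v_{4} = v_{10}  ⟹  sig = (3; 1)
  {1,2,6}:  v_{1} + v_{2} + v_{6} = v_{7}  ⟹  sig = (3; 1)
  {1,2,10}:  v_{1} + v_{2} + v_{10} = v_{3}  ⟹  sig = (3; 1)
  {2,4,9}:  v_{2} + v_{4} + v_{9} = v_{8}  ⟹  sig = (3; 1)

Sorted signature multiset PRS(X):
    |P|=2: 21 collections, coeffs (), (), (), (1,1), (1,1), (1,1), (1,1), (1,1), (1,1), (1,1), (1,1), (1,1), (1,1), (1,1), (1,1,2), (2), (2), (2,2), (2,2), (2,2), (3,3)
    |P|=3: 4 collections, coeffs (1), (1), (1), (1)


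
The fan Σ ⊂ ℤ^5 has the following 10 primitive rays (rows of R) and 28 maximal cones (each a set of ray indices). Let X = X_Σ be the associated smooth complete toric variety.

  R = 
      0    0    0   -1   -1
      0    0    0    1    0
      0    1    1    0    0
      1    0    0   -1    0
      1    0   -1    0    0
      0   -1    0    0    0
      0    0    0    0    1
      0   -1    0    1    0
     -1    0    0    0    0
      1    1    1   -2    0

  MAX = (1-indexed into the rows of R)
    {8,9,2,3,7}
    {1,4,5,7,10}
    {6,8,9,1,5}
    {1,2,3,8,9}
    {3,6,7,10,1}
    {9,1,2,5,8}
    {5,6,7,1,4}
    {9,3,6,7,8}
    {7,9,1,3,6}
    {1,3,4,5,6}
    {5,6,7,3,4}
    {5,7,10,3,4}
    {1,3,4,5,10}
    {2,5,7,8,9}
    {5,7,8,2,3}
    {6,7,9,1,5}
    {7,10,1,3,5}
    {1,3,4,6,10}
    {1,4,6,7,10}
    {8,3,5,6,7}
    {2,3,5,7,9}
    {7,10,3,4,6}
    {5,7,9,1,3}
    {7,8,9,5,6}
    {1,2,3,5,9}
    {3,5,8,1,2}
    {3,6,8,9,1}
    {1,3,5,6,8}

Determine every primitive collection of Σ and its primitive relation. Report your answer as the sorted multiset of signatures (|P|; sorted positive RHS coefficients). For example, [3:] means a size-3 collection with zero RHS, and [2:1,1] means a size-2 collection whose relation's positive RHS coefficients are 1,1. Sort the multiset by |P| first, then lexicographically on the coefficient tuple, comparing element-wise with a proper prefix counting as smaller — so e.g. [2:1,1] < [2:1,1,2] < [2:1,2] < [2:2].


The 14 primitive collections of Σ (r=10, n=5):

  • {2,6}:  v_{2} + v_{6} = v_{8}  so sig = [2:1]
  • {2,10}:  v_{2} + v_{10} = v_{3} + v_{4}  so sig = [2:1,1]
  • {4,9}:  v_{4} + v_{9} = v_{1} + v_{7}  so sig = [2:1,1]
  • {2,4}:  v_{2} + v_{4} = v_{3} + v_{5} + v_{6}  so sig = [2:1,1,1]
  • {8,10}:  v_{8} + v_{10} = v_{3} + v_{4} + v_{6}  so sig = [2:1,1,1]
  • {4,8}:  v_{4} + v_{8} = v_{3} + v_{5} + 2·v_{6}  so sig = [2:1,1,2]
  • {9,10}:  v_{9} + v_{10} = 2·v_{1} + v_{3} + 2·v_{7}  so sig = [2:1,2,2]
  • {1,2,7}:  v_{1} + v_{2} + v_{7} = 0  so sig = [3:]
  • {1,7,8}:  v_{1} + v_{7} + v_{8} = v_{6}  so sig = [3:1]
  • {5,6,10}:  v_{5} + v_{6} + v_{10} = 2·v_{4}  so sig = [3:2]
  • {3,5,6,9}:  v_{3} + v_{5} + v_{6} + v_{9} = 0  so sig = [4:]
  • {1,3,4,7}:  v_{1} + v_{3} + v_{4} + v_{7} = v_{10}  so sig = [4:1]
  • {3,5,8,9}:  v_{3} + v_{5} + v_{8} + v_{9} = v_{2}  so sig = [4:1]
  • {1,3,5,6,7}:  v_{1} + v_{3} + v_{5} + v_{6} + v_{7} = v_{4}  so sig = [5:1]

Sorted signature multiset PRS(X):
{ [2:1],  [2:1,1] ×2,  [2:1,1,1] ×2,  [2:1,1,2],  [2:1,2,2],  [3:],  [3:1],  [3:2],  [4:],  [4:1] ×2,  [5:1] }


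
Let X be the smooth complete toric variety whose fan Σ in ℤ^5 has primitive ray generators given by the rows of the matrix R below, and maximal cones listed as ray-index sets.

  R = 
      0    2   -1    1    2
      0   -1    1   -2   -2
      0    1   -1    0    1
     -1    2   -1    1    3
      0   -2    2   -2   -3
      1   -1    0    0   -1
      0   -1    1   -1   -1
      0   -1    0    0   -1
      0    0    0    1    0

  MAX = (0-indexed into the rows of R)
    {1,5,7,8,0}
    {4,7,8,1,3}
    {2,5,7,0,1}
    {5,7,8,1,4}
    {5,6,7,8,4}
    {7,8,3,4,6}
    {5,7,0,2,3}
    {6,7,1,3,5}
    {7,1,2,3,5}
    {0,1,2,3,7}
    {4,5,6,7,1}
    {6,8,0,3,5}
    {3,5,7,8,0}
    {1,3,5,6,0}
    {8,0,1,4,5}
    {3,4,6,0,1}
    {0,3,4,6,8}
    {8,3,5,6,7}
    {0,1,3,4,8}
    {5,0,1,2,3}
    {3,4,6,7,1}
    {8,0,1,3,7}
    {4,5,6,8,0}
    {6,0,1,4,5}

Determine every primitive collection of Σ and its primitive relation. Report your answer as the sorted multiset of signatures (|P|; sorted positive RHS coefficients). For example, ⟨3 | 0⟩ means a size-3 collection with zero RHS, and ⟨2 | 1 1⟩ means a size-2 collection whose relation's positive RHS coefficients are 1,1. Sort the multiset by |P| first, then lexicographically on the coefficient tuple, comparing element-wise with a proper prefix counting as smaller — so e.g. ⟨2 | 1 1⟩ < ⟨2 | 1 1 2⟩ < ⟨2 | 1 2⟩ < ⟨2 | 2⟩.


The 9 primitive collections of Σ (r=9, n=5):

  P={2,4}:  v_{2} + v_{4} = v_{1}  →  sig = ⟨2 | 1⟩
  P={2,8}:  v_{2} + v_{8} = v_{0} + v_{7}  →  sig = ⟨2 | 1 1⟩
  P={2,6}:  v_{2} + v_{6} = v_{1} + v_{3} + v_{5}  →  sig = ⟨2 | 1 1 1⟩
  P={0,6,7}:  v_{0} + v_{6} + v_{7} = 0  →  sig = ⟨3 | 0⟩
  P={1,6,8}:  v_{1} + v_{6} + v_{8} = v_{4}  →  sig = ⟨3 | 1⟩
  P={3,4,5}:  v_{3} + v_{4} + v_{5} = v_{6}  →  sig = ⟨3 | 1⟩
  P={0,4,7}:  v_{0} + v_{4} + v_{7} = v_{1} + v_{8}  →  sig = ⟨3 | 1 1⟩
  P={1,3,5,8}:  v_{1} + v_{3} + v_{5} + v_{8} = 0  →  sig = ⟨4 | 0⟩
  P={0,1,3,5,7}:  v_{0} + v_{1} + v_{3} + v_{5} + v_{7} = v_{2}  →  sig = ⟨5 | 1⟩

so the primitive-relation signature multiset is
[⟨2 | 1⟩, ⟨2 | 1 1⟩, ⟨2 | 1 1 1⟩, ⟨3 | 0⟩, ⟨3 | 1⟩, ⟨3 | 1⟩, ⟨3 | 1 1⟩, ⟨4 | 0⟩, ⟨5 | 1⟩]


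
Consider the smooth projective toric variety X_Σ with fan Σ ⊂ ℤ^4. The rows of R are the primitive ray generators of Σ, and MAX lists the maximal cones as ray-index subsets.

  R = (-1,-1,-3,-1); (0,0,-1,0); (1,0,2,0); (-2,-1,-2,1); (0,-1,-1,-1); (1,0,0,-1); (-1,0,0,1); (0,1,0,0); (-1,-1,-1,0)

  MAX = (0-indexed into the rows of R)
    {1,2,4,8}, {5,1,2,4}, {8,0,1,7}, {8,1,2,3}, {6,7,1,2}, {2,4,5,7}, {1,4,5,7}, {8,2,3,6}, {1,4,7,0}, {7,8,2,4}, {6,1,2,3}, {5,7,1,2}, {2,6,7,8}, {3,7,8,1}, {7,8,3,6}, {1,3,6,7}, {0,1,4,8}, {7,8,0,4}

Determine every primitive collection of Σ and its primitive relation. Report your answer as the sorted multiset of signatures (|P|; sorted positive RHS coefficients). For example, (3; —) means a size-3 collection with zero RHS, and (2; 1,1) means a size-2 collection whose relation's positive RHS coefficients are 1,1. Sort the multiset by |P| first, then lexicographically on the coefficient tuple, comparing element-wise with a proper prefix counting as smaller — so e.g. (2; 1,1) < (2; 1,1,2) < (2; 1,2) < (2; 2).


Minimal non-faces — 14 found among 9 rays, 18 max cones:

  P = {5,6}:  v_{5} + v_{6} = 0  ⇒ sig = (2; —)
  P = {0,2}:  v_{0} + v_{2} = v_{4}  ⇒ sig = (2; 1)
  P = {4,6}:  v_{4} + v_{6} = v_{8}  ⇒ sig = (2; 1)
  P = {5,8}:  v_{5} + v_{8} = v_{4}  ⇒ sig = (2; 1)
  P = {3,5}:  v_{3} + v_{5} = v_{1} + v_{8}  ⇒ sig = (2; 1,1)
  P = {0,5}:  v_{0} + v_{5} = v_{1} + 2·v_{4} + v_{7}  ⇒ sig = (2; 1,1,2)
  P = {0,6}:  v_{0} + v_{6} = v_{1} + v_{7} + 2·v_{8}  ⇒ sig = (2; 1,1,2)
  P = {3,4}:  v_{3} + v_{4} = v_{1} + 2·v_{8}  ⇒ sig = (2; 1,2)
  P = {0,3}:  v_{0} + v_{3} = 2·v_{1} + v_{7} + 3·v_{8}  ⇒ sig = (2; 1,2,3)
  P = {1,6,8}:  v_{1} + v_{6} + v_{8} = v_{3}  ⇒ sig = (3; 1)
  P = {2,3,7}:  v_{2} + v_{3} + v_{7} = v_{6}  ⇒ sig = (3; 1)
  P = {1,2,7,8}:  v_{1} + v_{2} + v_{7} + v_{8} = 0  ⇒ sig = (4; —)
  P = {1,2,4,7}:  v_{1} + v_{2} + v_{4} + v_{7} = v_{5}  ⇒ sig = (4; 1)
  P = {1,4,7,8}:  v_{1} + v_{4} + v_{7} + v_{8} = v_{0}  ⇒ sig = (4; 1)

Sorted signature multiset PRS(X):
    |P|=2: 9 collections, coeffs (), (1), (1), (1), (1,1), (1,1,2), (1,1,2), (1,2), (1,2,3)
    |P|=3: 2 collections, coeffs (1), (1)
    |P|=4: 3 collections, coeffs (), (1), (1)
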